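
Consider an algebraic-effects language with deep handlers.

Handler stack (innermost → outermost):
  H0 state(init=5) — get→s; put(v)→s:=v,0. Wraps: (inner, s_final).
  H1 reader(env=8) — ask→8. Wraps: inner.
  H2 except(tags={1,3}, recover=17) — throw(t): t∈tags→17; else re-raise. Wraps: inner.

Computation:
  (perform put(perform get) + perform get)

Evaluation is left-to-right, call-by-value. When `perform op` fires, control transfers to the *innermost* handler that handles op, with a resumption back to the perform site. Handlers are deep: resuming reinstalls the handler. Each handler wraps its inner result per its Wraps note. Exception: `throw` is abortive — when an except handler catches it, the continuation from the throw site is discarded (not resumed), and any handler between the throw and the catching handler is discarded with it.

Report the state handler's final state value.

Answer: 5

Step-by-step:
get @ H0 ⇒ 5
put(5) @ H0 ⇒ s:=5
get @ H0 ⇒ 5
H0 returns (5, 5)
H1 returns (5, 5)
H2 returns (5, 5)
= (5, 5)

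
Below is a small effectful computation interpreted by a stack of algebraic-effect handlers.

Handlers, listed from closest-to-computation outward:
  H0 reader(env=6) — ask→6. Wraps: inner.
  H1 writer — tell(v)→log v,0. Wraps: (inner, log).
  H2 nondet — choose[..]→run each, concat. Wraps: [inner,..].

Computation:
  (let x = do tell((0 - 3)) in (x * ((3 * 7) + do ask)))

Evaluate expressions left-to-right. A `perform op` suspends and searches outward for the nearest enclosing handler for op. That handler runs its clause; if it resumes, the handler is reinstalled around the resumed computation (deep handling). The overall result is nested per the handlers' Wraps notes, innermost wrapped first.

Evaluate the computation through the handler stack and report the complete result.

Working:
tell(-3) @ H1 ⇒ log+=-3
ask @ H0 ⇒ 6
H0 returns 0
H1 returns (0, (-3))
H2 returns [(0, (-3))]
= [(0, (-3))]

Answer: [(0, (-3))]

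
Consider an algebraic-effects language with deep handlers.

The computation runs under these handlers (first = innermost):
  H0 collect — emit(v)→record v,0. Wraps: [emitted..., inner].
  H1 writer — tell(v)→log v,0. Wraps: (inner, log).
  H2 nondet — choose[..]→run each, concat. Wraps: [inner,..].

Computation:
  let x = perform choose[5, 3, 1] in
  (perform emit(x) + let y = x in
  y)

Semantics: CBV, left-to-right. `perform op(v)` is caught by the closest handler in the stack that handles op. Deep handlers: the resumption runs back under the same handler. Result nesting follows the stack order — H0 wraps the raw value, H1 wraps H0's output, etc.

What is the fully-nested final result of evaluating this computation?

Answer: [([5, 5], ()), ([3, 3], ()), ([1, 1], ())]

Step-by-step:
choose[5, 3, 1] @ H2
  branch[0] choose=5:
    emit(5) @ H0 ⇒ out+=5
    H0 returns [5, 5]
    H1 returns ([5, 5], ())
    H2 returns [([5, 5], ())]
  branch[1] choose=3:
    emit(3) @ H0 ⇒ out+=3
    H0 returns [3, 3]
    H1 returns ([3, 3], ())
    H2 returns [([3, 3], ())]
  branch[2] choose=1:
    emit(1) @ H0 ⇒ out+=1
    H0 returns [1, 1]
    H1 returns ([1, 1], ())
    H2 returns [([1, 1], ())]
= [([5, 5], ()), ([3, 3], ()), ([1, 1], ())]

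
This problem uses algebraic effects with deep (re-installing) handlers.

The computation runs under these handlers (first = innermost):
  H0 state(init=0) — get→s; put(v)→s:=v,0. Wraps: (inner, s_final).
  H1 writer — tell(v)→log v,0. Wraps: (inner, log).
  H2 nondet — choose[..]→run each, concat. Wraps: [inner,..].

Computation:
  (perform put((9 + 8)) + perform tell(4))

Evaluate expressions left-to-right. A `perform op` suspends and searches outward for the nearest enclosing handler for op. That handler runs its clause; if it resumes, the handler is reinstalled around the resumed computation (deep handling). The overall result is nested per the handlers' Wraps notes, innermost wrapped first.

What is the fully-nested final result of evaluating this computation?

Answer: [((0, 17), (4))]

Evaluation trace:
put(17) @ H0 ⇒ s:=17
tell(4) @ H1 ⇒ log+=4
H0 returns (0, 17)
H1 returns ((0, 17), (4))
H2 returns [((0, 17), (4))]
= [((0, 17), (4))]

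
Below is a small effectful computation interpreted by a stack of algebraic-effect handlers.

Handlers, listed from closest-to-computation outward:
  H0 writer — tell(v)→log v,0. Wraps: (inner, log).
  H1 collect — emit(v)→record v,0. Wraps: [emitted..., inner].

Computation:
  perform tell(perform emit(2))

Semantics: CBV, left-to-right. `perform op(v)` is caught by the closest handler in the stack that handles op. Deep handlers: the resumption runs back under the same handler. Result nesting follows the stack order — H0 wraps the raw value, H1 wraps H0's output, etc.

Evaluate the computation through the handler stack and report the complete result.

Answer: [2, (0, (0))]

Evaluation trace:
emit(2) @ H1 ⇒ out+=2
tell(0) @ H0 ⇒ log+=0
H0 returns (0, (0))
H1 returns [2, (0, (0))]
= [2, (0, (0))]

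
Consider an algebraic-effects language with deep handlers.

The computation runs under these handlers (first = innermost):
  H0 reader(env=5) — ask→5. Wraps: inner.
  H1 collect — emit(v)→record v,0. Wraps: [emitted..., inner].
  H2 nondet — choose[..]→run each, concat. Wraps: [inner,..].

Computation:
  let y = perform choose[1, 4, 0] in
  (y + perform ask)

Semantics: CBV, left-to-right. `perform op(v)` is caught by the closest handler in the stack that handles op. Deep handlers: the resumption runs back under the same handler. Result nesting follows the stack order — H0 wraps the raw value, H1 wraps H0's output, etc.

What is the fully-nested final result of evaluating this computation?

Answer: [[6], [9], [5]]

Step-by-step:
choose[1, 4, 0] @ H2
  branch[0] choose=1:
    ask @ H0 ⇒ 5
    H0 returns 6
    H1 returns [6]
    H2 returns [[6]]
  branch[1] choose=4:
    ask @ H0 ⇒ 5
    H0 returns 9
    H1 returns [9]
    H2 returns [[9]]
  branch[2] choose=0:
    ask @ H0 ⇒ 5
    H0 returns 5
    H1 returns [5]
    H2 returns [[5]]
= [[6], [9], [5]]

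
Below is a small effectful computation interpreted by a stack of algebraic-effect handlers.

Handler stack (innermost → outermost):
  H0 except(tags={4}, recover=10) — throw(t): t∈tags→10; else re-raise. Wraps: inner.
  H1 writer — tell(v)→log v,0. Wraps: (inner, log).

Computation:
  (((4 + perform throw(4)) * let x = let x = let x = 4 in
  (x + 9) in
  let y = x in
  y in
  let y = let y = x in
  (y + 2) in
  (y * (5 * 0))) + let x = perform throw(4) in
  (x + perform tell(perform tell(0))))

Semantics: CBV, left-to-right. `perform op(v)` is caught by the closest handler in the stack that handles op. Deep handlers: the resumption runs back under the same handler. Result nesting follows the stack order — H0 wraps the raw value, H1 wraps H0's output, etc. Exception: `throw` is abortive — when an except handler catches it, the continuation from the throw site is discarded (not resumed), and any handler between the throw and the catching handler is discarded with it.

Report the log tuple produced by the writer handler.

Step-by-step:
throw(4) @ H0 caught ⇒ 10
H1 returns (10, ())
= (10, ())

Answer: ()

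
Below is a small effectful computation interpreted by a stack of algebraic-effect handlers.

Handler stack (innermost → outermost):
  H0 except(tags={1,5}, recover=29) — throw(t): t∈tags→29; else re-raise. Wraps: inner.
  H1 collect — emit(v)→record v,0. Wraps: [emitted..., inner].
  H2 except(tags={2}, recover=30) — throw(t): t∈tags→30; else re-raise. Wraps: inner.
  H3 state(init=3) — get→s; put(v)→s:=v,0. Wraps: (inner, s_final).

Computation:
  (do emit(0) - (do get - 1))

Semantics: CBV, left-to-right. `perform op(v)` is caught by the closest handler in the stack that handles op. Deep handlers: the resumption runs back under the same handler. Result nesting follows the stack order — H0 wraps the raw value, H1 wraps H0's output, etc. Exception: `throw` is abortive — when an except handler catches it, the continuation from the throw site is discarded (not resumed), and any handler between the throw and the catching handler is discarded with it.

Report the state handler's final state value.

Working:
emit(0) @ H1 ⇒ out+=0
get @ H3 ⇒ 3
H0 returns -2
H1 returns [0, -2]
H2 returns [0, -2]
H3 returns ([0, -2], 3)
= ([0, -2], 3)

Answer: 3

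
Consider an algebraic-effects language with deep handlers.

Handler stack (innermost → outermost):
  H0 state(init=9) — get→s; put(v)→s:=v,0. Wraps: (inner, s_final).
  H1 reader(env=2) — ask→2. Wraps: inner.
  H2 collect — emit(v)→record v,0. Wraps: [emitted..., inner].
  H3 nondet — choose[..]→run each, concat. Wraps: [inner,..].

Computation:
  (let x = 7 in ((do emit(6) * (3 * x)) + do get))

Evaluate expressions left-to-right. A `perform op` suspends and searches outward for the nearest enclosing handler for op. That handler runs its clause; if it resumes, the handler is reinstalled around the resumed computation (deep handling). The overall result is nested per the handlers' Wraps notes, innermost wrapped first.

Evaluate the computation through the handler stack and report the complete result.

Evaluation trace:
emit(6) @ H2 ⇒ out+=6
get @ H0 ⇒ 9
H0 returns (9, 9)
H1 returns (9, 9)
H2 returns [6, (9, 9)]
H3 returns [[6, (9, 9)]]
= [[6, (9, 9)]]

Answer: [[6, (9, 9)]]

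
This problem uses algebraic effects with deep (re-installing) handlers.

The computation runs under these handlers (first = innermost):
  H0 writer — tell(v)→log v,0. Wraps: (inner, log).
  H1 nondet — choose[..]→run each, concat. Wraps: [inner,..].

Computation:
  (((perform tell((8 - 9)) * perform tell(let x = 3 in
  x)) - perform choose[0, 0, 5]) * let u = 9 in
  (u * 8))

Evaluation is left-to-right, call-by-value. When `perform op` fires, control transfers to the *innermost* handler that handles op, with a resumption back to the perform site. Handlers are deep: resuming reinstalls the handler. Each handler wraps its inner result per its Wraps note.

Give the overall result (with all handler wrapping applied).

Evaluation trace:
tell(-1) @ H0 ⇒ log+=-1
tell(3) @ H0 ⇒ log+=3
choose[0, 0, 5] @ H1
  branch[0] choose=0:
    H0 returns (0, (-1, 3))
    H1 returns [(0, (-1, 3))]
  branch[1] choose=0:
    H0 returns (0, (-1, 3))
    H1 returns [(0, (-1, 3))]
  branch[2] choose=5:
    H0 returns (-360, (-1, 3))
    H1 returns [(-360, (-1, 3))]
= [(0, (-1, 3)), (0, (-1, 3)), (-360, (-1, 3))]

Answer: [(0, (-1, 3)), (0, (-1, 3)), (-360, (-1, 3))]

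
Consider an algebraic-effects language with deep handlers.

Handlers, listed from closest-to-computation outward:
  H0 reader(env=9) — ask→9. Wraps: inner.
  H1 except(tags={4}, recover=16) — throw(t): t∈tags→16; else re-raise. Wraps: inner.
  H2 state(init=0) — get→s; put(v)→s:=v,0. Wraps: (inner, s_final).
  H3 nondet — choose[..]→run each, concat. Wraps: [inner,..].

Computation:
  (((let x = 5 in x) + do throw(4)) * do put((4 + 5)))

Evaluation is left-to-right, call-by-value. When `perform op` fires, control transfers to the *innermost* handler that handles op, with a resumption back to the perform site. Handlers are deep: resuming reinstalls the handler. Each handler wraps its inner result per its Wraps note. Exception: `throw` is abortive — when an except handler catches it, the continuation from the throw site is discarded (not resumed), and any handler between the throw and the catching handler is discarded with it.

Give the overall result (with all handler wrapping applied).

Evaluation trace:
throw(4) @ H1 caught ⇒ 16
H2 returns (16, 0)
H3 returns [(16, 0)]
= [(16, 0)]

Answer: [(16, 0)]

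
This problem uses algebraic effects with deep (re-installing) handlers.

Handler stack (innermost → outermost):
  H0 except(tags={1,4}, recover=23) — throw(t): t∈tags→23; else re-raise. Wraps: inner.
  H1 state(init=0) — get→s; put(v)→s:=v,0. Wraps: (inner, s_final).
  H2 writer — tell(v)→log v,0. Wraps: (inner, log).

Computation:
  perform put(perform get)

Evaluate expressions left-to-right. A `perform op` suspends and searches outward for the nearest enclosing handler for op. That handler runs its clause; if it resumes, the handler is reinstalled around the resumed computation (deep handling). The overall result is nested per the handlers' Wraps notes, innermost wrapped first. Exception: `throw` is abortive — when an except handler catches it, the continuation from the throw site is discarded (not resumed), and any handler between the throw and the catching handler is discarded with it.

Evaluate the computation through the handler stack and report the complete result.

Evaluation trace:
get @ H1 ⇒ 0
put(0) @ H1 ⇒ s:=0
H0 returns 0
H1 returns (0, 0)
H2 returns ((0, 0), ())
= ((0, 0), ())

Answer: ((0, 0), ())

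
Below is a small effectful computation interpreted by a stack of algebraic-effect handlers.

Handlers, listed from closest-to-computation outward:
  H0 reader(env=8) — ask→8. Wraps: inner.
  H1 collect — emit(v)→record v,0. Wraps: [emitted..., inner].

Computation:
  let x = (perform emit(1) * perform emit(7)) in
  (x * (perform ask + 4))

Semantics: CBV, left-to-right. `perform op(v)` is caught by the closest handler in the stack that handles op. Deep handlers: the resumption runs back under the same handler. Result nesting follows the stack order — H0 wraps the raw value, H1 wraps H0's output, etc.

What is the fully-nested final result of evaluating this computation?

Step-by-step:
emit(1) @ H1 ⇒ out+=1
emit(7) @ H1 ⇒ out+=7
ask @ H0 ⇒ 8
H0 returns 0
H1 returns [1, 7, 0]
= [1, 7, 0]

Answer: [1, 7, 0]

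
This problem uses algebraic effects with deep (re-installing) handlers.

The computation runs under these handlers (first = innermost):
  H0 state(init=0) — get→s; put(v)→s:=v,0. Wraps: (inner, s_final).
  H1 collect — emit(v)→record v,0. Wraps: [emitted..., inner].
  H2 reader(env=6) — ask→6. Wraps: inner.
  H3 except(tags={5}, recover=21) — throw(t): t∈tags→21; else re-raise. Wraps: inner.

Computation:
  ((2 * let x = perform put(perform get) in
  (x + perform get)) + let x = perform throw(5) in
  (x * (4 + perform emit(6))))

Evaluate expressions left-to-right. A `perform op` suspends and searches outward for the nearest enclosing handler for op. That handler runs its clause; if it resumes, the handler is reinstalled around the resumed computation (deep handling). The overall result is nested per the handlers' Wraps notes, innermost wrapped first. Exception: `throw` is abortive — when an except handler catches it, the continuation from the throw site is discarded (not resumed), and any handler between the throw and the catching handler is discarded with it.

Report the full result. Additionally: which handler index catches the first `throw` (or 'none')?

Step-by-step:
get @ H0 ⇒ 0
put(0) @ H0 ⇒ s:=0
get @ H0 ⇒ 0
throw(5) @ H3 caught ⇒ 21
= 21

Answer: 21 ; first throw caught by: H3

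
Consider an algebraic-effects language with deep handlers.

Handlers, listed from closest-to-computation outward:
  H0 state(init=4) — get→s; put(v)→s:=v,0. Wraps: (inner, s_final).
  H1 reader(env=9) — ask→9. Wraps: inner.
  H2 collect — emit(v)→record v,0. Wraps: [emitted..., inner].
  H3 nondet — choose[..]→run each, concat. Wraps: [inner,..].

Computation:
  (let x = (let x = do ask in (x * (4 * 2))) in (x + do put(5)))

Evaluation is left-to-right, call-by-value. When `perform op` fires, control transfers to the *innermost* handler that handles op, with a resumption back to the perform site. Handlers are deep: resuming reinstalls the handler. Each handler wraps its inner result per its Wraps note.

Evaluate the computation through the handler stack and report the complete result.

Step-by-step:
ask @ H1 ⇒ 9
put(5) @ H0 ⇒ s:=5
H0 returns (72, 5)
H1 returns (72, 5)
H2 returns [(72, 5)]
H3 returns [[(72, 5)]]
= [[(72, 5)]]

Answer: [[(72, 5)]]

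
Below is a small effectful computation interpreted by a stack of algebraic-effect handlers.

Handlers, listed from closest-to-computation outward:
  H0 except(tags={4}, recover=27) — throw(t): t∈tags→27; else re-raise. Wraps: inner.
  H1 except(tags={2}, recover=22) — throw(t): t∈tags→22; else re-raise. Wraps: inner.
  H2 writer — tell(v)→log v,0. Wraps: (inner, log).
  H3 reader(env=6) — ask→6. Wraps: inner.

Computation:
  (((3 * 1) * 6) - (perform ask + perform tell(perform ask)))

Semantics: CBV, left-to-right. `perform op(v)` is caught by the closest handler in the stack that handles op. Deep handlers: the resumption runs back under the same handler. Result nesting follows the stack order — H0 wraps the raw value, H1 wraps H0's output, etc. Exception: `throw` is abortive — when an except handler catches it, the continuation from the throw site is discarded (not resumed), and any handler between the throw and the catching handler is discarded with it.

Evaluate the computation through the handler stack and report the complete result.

Evaluation trace:
ask @ H3 ⇒ 6
ask @ H3 ⇒ 6
tell(6) @ H2 ⇒ log+=6
H0 returns 12
H1 returns 12
H2 returns (12, (6))
H3 returns (12, (6))
= (12, (6))

Answer: (12, (6))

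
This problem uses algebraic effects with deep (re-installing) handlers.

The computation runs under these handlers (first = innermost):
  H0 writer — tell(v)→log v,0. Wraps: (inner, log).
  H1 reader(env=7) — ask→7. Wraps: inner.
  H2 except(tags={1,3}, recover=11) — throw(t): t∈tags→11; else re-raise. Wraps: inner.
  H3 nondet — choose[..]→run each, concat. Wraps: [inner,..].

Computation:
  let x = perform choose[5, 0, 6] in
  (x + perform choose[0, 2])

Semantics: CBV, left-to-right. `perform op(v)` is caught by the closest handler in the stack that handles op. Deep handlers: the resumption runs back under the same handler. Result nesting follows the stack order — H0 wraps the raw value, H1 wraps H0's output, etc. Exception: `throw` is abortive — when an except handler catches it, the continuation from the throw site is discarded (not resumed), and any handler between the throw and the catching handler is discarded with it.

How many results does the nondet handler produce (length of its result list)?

Evaluation trace:
choose[5, 0, 6] @ H3
  branch[0] choose=5:
    choose[0, 2] @ H3
      branch[0] choose=0:
        H0 returns (5, ())
        H1 returns (5, ())
        H2 returns (5, ())
        H3 returns [(5, ())]
      branch[1] choose=2:
        H0 returns (7, ())
        H1 returns (7, ())
        H2 returns (7, ())
        H3 returns [(7, ())]
  branch[1] choose=0:
    choose[0, 2] @ H3
      branch[0] choose=0:
        H0 returns (0, ())
        H1 returns (0, ())
        H2 returns (0, ())
        H3 returns [(0, ())]
      branch[1] choose=2:
        H0 returns (2, ())
        H1 returns (2, ())
        H2 returns (2, ())
        H3 returns [(2, ())]
  branch[2] choose=6:
    choose[0, 2] @ H3
      branch[0] choose=0:
        H0 returns (6, ())
        H1 returns (6, ())
        H2 returns (6, ())
        H3 returns [(6, ())]
      branch[1] choose=2:
        H0 returns (8, ())
        H1 returns (8, ())
        H2 returns (8, ())
        H3 returns [(8, ())]
= [(5, ()), (7, ()), (0, ()), (2, ()), (6, ()), (8, ())]

Answer: 6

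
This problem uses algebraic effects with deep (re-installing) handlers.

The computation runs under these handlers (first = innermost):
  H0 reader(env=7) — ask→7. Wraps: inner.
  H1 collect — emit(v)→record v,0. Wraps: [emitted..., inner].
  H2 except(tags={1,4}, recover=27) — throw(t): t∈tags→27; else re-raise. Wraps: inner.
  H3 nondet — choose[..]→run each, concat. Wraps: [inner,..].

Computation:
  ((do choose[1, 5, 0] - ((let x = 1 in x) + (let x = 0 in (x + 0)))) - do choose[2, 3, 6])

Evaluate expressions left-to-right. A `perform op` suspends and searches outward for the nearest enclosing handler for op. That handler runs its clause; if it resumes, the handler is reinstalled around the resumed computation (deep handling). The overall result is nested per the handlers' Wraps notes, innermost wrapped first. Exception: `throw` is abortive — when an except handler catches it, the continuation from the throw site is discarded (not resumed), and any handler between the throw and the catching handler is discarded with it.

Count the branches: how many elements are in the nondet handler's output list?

Working:
choose[1, 5, 0] @ H3
  branch[0] choose=1:
    choose[2, 3, 6] @ H3
      branch[0] choose=2:
        H0 returns -2
        H1 returns [-2]
        H2 returns [-2]
        H3 returns [[-2]]
      branch[1] choose=3:
        H0 returns -3
        H1 returns [-3]
        H2 returns [-3]
        H3 returns [[-3]]
      branch[2] choose=6:
        H0 returns -6
        H1 returns [-6]
        H2 returns [-6]
        H3 returns [[-6]]
  branch[1] choose=5:
    choose[2, 3, 6] @ H3
      branch[0] choose=2:
        H0 returns 2
        H1 returns [2]
        H2 returns [2]
        H3 returns [[2]]
      branch[1] choose=3:
        H0 returns 1
        H1 returns [1]
        H2 returns [1]
        H3 returns [[1]]
      branch[2] choose=6:
        H0 returns -2
        H1 returns [-2]
        H2 returns [-2]
        H3 returns [[-2]]
  branch[2] choose=0:
    choose[2, 3, 6] @ H3
      branch[0] choose=2:
        H0 returns -3
        H1 returns [-3]
        H2 returns [-3]
        H3 returns [[-3]]
      branch[1] choose=3:
        H0 returns -4
        H1 returns [-4]
        H2 returns [-4]
        H3 returns [[-4]]
      branch[2] choose=6:
        H0 returns -7
        H1 returns [-7]
        H2 returns [-7]
        H3 returns [[-7]]
= [[-2], [-3], [-6], [2], [1], [-2], [-3], [-4], [-7]]

Answer: 9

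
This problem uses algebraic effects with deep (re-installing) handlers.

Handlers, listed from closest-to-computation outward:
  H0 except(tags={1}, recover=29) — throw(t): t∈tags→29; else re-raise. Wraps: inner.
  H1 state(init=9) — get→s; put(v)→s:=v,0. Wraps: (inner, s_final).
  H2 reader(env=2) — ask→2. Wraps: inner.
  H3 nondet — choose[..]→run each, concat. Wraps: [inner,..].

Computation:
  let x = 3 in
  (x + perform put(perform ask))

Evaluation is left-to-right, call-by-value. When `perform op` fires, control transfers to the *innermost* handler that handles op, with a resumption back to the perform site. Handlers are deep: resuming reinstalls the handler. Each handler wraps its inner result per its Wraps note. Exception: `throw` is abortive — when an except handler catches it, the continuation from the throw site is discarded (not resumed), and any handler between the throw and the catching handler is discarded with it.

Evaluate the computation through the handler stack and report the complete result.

Answer: [(3, 2)]

Working:
ask @ H2 ⇒ 2
put(2) @ H1 ⇒ s:=2
H0 returns 3
H1 returns (3, 2)
H2 returns (3, 2)
H3 returns [(3, 2)]
= [(3, 2)]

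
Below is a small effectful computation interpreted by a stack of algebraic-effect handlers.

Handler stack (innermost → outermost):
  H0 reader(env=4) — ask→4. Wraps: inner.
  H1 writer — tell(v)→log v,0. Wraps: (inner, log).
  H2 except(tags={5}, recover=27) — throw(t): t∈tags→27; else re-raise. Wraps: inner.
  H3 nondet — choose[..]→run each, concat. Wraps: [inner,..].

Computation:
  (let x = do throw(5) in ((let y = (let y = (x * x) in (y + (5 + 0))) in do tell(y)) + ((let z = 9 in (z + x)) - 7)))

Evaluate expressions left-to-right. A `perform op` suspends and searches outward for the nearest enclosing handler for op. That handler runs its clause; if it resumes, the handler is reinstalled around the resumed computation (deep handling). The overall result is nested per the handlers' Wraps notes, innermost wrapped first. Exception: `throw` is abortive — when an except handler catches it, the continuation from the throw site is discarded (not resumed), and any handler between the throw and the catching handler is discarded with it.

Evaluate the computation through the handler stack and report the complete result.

Evaluation trace:
throw(5) @ H2 caught ⇒ 27
H3 returns [27]
= [27]

Answer: [27]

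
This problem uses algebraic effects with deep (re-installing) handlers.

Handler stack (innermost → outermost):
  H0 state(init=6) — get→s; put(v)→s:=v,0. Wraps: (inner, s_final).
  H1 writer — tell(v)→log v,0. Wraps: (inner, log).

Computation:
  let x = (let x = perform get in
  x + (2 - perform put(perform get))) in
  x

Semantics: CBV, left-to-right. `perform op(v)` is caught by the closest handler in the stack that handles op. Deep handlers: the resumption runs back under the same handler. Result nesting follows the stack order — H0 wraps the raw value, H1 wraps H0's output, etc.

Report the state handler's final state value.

Step-by-step:
get @ H0 ⇒ 6
get @ H0 ⇒ 6
put(6) @ H0 ⇒ s:=6
H0 returns (8, 6)
H1 returns ((8, 6), ())
= ((8, 6), ())

Answer: 6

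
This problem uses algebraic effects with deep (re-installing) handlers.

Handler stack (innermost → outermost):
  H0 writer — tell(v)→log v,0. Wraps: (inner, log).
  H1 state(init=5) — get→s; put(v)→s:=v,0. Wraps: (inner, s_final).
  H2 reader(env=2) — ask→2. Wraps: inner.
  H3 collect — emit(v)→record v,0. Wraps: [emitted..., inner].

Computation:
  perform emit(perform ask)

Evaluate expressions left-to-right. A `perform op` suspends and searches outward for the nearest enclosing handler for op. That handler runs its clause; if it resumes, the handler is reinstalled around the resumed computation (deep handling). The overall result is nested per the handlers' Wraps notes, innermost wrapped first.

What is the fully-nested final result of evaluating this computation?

Working:
ask @ H2 ⇒ 2
emit(2) @ H3 ⇒ out+=2
H0 returns (0, ())
H1 returns ((0, ()), 5)
H2 returns ((0, ()), 5)
H3 returns [2, ((0, ()), 5)]
= [2, ((0, ()), 5)]

Answer: [2, ((0, ()), 5)]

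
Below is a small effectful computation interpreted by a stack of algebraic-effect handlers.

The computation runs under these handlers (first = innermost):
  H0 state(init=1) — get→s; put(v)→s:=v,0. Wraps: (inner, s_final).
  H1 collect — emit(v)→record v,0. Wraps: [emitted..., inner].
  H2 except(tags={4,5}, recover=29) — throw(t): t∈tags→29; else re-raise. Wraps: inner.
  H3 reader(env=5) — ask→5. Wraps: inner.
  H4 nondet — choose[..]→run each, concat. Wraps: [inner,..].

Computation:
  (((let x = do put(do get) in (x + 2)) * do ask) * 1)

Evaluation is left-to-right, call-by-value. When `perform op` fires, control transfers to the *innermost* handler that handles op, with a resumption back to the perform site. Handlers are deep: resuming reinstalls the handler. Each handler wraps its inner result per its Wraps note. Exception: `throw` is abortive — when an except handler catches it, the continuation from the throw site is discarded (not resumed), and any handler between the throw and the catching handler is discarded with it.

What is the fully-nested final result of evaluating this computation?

Answer: [[(10, 1)]]

Working:
get @ H0 ⇒ 1
put(1) @ H0 ⇒ s:=1
ask @ H3 ⇒ 5
H0 returns (10, 1)
H1 returns [(10, 1)]
H2 returns [(10, 1)]
H3 returns [(10, 1)]
H4 returns [[(10, 1)]]
= [[(10, 1)]]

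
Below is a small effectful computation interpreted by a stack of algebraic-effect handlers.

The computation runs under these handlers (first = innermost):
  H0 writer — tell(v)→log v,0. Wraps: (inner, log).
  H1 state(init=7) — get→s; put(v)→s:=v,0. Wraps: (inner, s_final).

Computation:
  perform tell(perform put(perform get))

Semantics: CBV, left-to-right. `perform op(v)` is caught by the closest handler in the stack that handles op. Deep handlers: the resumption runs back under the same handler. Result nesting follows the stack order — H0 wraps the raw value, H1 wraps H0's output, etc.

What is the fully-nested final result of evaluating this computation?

Evaluation trace:
get @ H1 ⇒ 7
put(7) @ H1 ⇒ s:=7
tell(0) @ H0 ⇒ log+=0
H0 returns (0, (0))
H1 returns ((0, (0)), 7)
= ((0, (0)), 7)

Answer: ((0, (0)), 7)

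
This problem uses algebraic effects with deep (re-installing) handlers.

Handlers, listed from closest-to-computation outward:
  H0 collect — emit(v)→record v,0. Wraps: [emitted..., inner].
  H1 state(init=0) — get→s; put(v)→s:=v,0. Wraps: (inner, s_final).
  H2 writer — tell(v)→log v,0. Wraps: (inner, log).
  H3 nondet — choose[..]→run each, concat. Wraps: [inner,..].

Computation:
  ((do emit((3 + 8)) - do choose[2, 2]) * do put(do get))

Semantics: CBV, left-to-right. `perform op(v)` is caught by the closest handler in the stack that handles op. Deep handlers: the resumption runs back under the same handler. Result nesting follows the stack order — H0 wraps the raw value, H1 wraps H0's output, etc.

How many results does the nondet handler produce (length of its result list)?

Answer: 2

Working:
emit(11) @ H0 ⇒ out+=11
choose[2, 2] @ H3
  branch[0] choose=2:
    get @ H1 ⇒ 0
    put(0) @ H1 ⇒ s:=0
    H0 returns [11, 0]
    H1 returns ([11, 0], 0)
    H2 returns (([11, 0], 0), ())
    H3 returns [(([11, 0], 0), ())]
  branch[1] choose=2:
    get @ H1 ⇒ 0
    put(0) @ H1 ⇒ s:=0
    H0 returns [11, 0]
    H1 returns ([11, 0], 0)
    H2 returns (([11, 0], 0), ())
    H3 returns [(([11, 0], 0), ())]
= [(([11, 0], 0), ()), (([11, 0], 0), ())]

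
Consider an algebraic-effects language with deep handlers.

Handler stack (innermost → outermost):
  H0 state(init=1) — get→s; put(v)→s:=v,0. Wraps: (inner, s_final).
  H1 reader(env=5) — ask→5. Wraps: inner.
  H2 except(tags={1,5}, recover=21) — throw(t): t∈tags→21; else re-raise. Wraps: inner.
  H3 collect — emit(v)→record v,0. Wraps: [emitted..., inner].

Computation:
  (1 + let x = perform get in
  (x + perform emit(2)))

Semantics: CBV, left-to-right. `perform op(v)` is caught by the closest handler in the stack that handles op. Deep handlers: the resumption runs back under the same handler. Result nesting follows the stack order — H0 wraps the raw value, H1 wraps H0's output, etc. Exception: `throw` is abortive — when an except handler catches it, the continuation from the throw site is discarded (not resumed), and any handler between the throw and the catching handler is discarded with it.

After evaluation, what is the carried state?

Answer: 1

Working:
get @ H0 ⇒ 1
emit(2) @ H3 ⇒ out+=2
H0 returns (2, 1)
H1 returns (2, 1)
H2 returns (2, 1)
H3 returns [2, (2, 1)]
= [2, (2, 1)]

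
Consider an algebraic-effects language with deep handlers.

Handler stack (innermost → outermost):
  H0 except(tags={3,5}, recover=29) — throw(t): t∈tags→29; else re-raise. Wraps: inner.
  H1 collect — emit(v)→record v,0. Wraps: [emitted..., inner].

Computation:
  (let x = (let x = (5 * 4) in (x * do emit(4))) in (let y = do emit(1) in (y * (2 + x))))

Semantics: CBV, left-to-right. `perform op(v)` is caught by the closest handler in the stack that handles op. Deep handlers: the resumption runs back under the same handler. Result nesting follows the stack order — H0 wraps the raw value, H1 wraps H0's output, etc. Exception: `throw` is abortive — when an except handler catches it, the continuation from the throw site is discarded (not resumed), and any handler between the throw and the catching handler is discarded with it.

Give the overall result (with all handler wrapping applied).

Working:
emit(4) @ H1 ⇒ out+=4
emit(1) @ H1 ⇒ out+=1
H0 returns 0
H1 returns [4, 1, 0]
= [4, 1, 0]

Answer: [4, 1, 0]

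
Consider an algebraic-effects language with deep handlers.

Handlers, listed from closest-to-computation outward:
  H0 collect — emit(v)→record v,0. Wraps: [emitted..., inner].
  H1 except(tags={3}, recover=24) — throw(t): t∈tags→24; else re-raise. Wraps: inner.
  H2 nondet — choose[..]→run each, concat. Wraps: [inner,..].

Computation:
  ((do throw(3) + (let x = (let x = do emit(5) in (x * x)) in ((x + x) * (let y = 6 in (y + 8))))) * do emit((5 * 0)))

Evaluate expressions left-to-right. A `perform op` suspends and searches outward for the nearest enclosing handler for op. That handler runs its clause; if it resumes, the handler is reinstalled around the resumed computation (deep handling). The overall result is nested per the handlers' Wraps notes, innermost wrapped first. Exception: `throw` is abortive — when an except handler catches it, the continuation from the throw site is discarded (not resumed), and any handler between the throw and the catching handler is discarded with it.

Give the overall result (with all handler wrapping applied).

Working:
throw(3) @ H1 caught ⇒ 24
H2 returns [24]
= [24]

Answer: [24]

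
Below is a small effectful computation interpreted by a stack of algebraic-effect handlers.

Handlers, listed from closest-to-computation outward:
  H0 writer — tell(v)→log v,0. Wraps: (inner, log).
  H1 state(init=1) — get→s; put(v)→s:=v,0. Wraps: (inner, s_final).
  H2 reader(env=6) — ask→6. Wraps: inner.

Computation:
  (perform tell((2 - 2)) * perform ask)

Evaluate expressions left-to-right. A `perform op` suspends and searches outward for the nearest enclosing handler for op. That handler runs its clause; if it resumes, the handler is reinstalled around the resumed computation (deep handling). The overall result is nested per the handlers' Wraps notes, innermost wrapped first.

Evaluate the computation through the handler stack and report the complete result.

Answer: ((0, (0)), 1)

Working:
tell(0) @ H0 ⇒ log+=0
ask @ H2 ⇒ 6
H0 returns (0, (0))
H1 returns ((0, (0)), 1)
H2 returns ((0, (0)), 1)
= ((0, (0)), 1)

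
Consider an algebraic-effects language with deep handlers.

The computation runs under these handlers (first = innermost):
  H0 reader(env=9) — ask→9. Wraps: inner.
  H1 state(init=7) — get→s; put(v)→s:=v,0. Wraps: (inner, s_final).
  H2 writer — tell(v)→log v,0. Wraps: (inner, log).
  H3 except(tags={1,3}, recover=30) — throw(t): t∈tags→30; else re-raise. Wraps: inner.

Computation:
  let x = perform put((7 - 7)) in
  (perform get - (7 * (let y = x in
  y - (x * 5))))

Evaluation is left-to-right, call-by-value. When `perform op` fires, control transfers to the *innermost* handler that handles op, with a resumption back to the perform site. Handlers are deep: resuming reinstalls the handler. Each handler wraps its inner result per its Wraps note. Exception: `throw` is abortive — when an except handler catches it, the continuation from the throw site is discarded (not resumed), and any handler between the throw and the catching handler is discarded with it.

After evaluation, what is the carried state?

Evaluation trace:
put(0) @ H1 ⇒ s:=0
get @ H1 ⇒ 0
H0 returns 0
H1 returns (0, 0)
H2 returns ((0, 0), ())
H3 returns ((0, 0), ())
= ((0, 0), ())

Answer: 0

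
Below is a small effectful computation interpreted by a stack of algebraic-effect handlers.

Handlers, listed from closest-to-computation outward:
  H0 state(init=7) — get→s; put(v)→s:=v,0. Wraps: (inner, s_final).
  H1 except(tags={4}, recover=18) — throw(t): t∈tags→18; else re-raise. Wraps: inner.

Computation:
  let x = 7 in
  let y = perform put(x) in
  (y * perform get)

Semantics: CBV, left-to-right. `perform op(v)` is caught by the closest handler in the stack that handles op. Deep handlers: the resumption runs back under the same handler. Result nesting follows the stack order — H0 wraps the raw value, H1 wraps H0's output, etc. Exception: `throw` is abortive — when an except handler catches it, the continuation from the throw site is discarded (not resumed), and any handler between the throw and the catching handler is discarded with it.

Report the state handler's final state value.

Answer: 7

Working:
put(7) @ H0 ⇒ s:=7
get @ H0 ⇒ 7
H0 returns (0, 7)
H1 returns (0, 7)
= (0, 7)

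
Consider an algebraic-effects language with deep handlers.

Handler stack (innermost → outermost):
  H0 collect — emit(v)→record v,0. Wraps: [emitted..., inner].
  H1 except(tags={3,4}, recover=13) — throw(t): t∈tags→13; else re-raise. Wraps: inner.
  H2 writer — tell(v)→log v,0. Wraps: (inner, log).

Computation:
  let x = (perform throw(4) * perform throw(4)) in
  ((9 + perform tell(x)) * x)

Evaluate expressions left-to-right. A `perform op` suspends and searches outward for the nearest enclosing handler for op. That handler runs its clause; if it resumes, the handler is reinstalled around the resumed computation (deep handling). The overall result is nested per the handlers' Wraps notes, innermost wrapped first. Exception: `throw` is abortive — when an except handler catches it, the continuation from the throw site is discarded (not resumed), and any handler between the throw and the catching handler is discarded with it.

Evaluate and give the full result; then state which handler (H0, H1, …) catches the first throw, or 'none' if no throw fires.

Evaluation trace:
throw(4) @ H1 caught ⇒ 13
H2 returns (13, ())
= (13, ())

Answer: (13, ()) ; first throw caught by: H1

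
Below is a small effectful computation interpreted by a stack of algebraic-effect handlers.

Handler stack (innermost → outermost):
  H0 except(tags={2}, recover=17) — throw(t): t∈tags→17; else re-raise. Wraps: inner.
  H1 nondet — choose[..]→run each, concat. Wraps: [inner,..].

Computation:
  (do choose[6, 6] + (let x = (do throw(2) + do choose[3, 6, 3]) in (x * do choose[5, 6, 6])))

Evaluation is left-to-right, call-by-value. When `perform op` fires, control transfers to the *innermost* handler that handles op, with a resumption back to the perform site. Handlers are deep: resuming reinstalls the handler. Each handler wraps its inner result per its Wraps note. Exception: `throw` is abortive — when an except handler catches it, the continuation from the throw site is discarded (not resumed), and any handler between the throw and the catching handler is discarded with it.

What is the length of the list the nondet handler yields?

Answer: 2

Working:
choose[6, 6] @ H1
  branch[0] choose=6:
    throw(2) @ H0 caught ⇒ 17
    H1 returns [17]
  branch[1] choose=6:
    throw(2) @ H0 caught ⇒ 17
    H1 returns [17]
= [17, 17]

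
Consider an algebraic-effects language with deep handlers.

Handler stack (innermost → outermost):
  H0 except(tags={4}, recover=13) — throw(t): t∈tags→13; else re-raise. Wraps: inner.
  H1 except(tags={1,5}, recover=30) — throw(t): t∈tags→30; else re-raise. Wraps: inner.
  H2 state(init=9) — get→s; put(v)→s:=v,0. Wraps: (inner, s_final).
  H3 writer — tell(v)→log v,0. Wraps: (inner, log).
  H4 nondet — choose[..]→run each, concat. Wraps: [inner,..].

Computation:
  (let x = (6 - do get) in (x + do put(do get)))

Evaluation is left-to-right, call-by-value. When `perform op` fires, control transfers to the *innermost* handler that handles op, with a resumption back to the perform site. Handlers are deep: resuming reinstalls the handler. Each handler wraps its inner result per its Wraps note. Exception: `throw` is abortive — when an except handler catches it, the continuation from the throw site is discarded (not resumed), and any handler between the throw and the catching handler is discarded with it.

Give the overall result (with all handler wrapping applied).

Answer: [((-3, 9), ())]

Working:
get @ H2 ⇒ 9
get @ H2 ⇒ 9
put(9) @ H2 ⇒ s:=9
H0 returns -3
H1 returns -3
H2 returns (-3, 9)
H3 returns ((-3, 9), ())
H4 returns [((-3, 9), ())]
= [((-3, 9), ())]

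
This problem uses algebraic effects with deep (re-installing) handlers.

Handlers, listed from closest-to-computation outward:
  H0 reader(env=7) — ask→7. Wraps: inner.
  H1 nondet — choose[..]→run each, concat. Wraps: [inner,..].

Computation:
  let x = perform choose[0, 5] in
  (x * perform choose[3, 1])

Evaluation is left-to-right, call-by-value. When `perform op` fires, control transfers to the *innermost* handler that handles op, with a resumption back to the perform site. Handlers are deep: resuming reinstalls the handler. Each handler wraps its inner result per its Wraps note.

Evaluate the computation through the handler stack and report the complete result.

Answer: [0, 0, 15, 5]

Evaluation trace:
choose[0, 5] @ H1
  branch[0] choose=0:
    choose[3, 1] @ H1
      branch[0] choose=3:
        H0 returns 0
        H1 returns [0]
      branch[1] choose=1:
        H0 returns 0
        H1 returns [0]
  branch[1] choose=5:
    choose[3, 1] @ H1
      branch[0] choose=3:
        H0 returns 15
        H1 returns [15]
      branch[1] choose=1:
        H0 returns 5
        H1 returns [5]
= [0, 0, 15, 5]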